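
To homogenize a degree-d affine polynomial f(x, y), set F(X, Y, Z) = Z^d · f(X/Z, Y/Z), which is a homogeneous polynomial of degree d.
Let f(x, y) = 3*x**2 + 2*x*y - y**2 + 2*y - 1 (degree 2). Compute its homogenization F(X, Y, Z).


F(X, Y, Z) = 3*X**2 + 2*X*Y - Y**2 + 2*Y*Z - Z**2

deg(f) = 2.
Substitute x = X/Z, y = Y/Z into f, then multiply by Z^2.
  monomial 3·x^2·y^0 ↦ 3·X^2·Y^0·Z^0.
  monomial 2·x^1·y^1 ↦ 2·X^1·Y^1·Z^0.
  monomial -1·x^0·y^2 ↦ -1·X^0·Y^2·Z^0.
  monomial 2·x^0·y^1 ↦ 2·X^0·Y^1·Z^1.
  monomial -1·x^0·y^0 ↦ -1·X^0·Y^0·Z^2.
Collecting: F(X, Y, Z) = 3*X**2 + 2*X*Y - Y**2 + 2*Y*Z - Z**2.


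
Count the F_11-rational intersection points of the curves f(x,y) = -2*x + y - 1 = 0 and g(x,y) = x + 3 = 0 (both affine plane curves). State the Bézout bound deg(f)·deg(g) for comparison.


Common zeros: {(8, 6)}; count = 1; Bézout bound = 1.

deg(f) = 1, deg(g) = 1, so Bézout bound = 1.
Scan x ∈ F_11. For each x, list the y ∈ F_11 with f(x, y) ≡ 0 and those with g(x, y) ≡ 0 (mod 11); the common zeros in that column are the intersection.
  x = 0: f ≡ 0 at y ∈ {1}; g ≡ 0 at y ∈ ∅; common: ∅.
  x = 1: f ≡ 0 at y ∈ {3}; g ≡ 0 at y ∈ ∅; common: ∅.
  x = 2: f ≡ 0 at y ∈ {5}; g ≡ 0 at y ∈ ∅; common: ∅.
  x = 3: f ≡ 0 at y ∈ {7}; g ≡ 0 at y ∈ ∅; common: ∅.
  x = 4: f ≡ 0 at y ∈ {9}; g ≡ 0 at y ∈ ∅; common: ∅.
  x = 5: f ≡ 0 at y ∈ {0}; g ≡ 0 at y ∈ ∅; common: ∅.
  x = 6: f ≡ 0 at y ∈ {2}; g ≡ 0 at y ∈ ∅; common: ∅.
  x = 7: f ≡ 0 at y ∈ {4}; g ≡ 0 at y ∈ ∅; common: ∅.
  x = 8: f ≡ 0 at y ∈ {6}; g ≡ 0 at y ∈ {0, 1, 2, 3, 4, 5, 6, 7, 8, 9, 10}; common: {6}.
  x = 9: f ≡ 0 at y ∈ {8}; g ≡ 0 at y ∈ ∅; common: ∅.
  x = 10: f ≡ 0 at y ∈ {10}; g ≡ 0 at y ∈ ∅; common: ∅.
Collecting: common zeros = {(8, 6)}, so the count is 1.
Comparison with the Bézout bound: 1 ≤ 1 = deg(f)·deg(g), as expected for curves with no common component (the bound is attained).


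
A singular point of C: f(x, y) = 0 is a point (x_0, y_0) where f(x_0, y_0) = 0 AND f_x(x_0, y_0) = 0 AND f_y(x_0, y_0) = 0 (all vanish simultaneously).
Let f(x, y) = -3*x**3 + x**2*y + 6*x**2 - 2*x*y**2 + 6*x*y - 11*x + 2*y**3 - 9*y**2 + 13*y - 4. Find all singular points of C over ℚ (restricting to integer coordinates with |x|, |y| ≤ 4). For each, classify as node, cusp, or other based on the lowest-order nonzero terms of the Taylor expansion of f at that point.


Singular points: {(1, 2)}; classification: node.

Compute partial derivatives:
  f_x = -9*x**2 + 2*x*y + 12*x - 2*y**2 + 6*y - 11.
  f_y = x**2 - 4*x*y + 6*x + 6*y**2 - 18*y + 13.
Scan x_0 ∈ {−4, ..., 4}. For each x_0, f_y(x_0, y) is a polynomial in y; find its integer roots y ∈ {−4, ..., 4}, then test f_x and f at those candidates.
  x = -4: f_y(-4, y) = 6*y**2 - 2*y + 5; no integer root y with |y| ≤ 4.
  x = -3: f_y(-3, y) = 6*y**2 - 6*y + 4; no integer root y with |y| ≤ 4.
  x = -2: f_y(-2, y) = 6*y**2 - 10*y + 5; no integer root y with |y| ≤ 4.
  x = -1: f_y(-1, y) = 6*y**2 - 14*y + 8; vanishes at y ∈ {1}. (-1, 1): f_x = -30 ≠ 0.
  x = 0: f_y(0, y) = 6*y**2 - 18*y + 13; no integer root y with |y| ≤ 4.
  x = 1: f_y(1, y) = 6*y**2 - 22*y + 20; vanishes at y ∈ {2}. (1, 2): f_x = 0, f = 0 — SINGULAR.
  x = 2: f_y(2, y) = 6*y**2 - 26*y + 29; no integer root y with |y| ≤ 4.
  x = 3: f_y(3, y) = 6*y**2 - 30*y + 40; no integer root y with |y| ≤ 4.
  x = 4: f_y(4, y) = 6*y**2 - 34*y + 53; no integer root y with |y| ≤ 4.
Only singular point on the grid: (1, 2).
Classify: substitute x = 1 + u, y = 2 + v and expand: f = -3*u**3 + u**2*v - u**2 - 2*u*v**2 + 2*v**3 + v**2.
No constant or linear terms (consistent with a singular point). Quadratic part: -u**2 + v**2. Cubic part: -3*u**3 + u**2*v - 2*u*v**2 + 2*v**3.
The quadratic part v**2 - u**2 = (v − u)(v + u) splits into two distinct linear factors, so there are two distinct tangent lines y − 2 = ±(x − 1) — this is a node (ordinary double point).
Classification: node.


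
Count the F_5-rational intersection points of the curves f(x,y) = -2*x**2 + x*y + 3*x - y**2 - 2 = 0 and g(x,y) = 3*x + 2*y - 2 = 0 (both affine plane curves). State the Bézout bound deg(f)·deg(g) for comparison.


Common zeros: {(3, 4)}; count = 1; Bézout bound = 2.

deg(f) = 2, deg(g) = 1, so Bézout bound = 2.
Scan x ∈ F_5. For each x, list the y ∈ F_5 with f(x, y) ≡ 0 and those with g(x, y) ≡ 0 (mod 5); the common zeros in that column are the intersection.
  x = 0: f ≡ 0 at y ∈ ∅; g ≡ 0 at y ∈ {1}; common: ∅.
  x = 1: f ≡ 0 at y ∈ ∅; g ≡ 0 at y ∈ {2}; common: ∅.
  x = 2: f ≡ 0 at y ∈ ∅; g ≡ 0 at y ∈ {3}; common: ∅.
  x = 3: f ≡ 0 at y ∈ {4}; g ≡ 0 at y ∈ {4}; common: {4}.
  x = 4: f ≡ 0 at y ∈ ∅; g ≡ 0 at y ∈ {0}; common: ∅.
Collecting: common zeros = {(3, 4)}, so the count is 1.
Comparison with the Bézout bound: 1 ≤ 2 = deg(f)·deg(g), as expected for curves with no common component (the affine F_5-count falls short of the bound because intersections may lie at infinity, over extension fields, or carry multiplicity).


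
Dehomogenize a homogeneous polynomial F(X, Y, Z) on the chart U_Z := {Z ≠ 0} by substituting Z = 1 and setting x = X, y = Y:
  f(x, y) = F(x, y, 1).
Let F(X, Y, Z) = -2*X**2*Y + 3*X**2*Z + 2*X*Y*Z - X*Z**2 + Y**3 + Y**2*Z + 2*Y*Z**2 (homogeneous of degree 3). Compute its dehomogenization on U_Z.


f(x, y) = -2*x**2*y + 3*x**2 + 2*x*y - x + y**3 + y**2 + 2*y

On U_Z we set Z = 1. Each monomial c·X^i·Y^j·Z^k in F becomes c·x^i·y^j·1^k = c·x^i·y^j.
Substituting Z = 1: F(X, Y, 1) = -2*x**2*y + 3*x**2 + 2*x*y - x + y**3 + y**2 + 2*y.
Note: deg(f) ≤ deg(F) = 3; strict inequality happens when F is divisible by Z (lost terms).


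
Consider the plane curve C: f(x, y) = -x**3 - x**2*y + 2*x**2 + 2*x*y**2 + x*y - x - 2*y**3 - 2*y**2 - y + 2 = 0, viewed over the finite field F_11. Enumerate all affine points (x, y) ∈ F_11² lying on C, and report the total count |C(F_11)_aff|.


Affine F_11-points: {(1, 3), (1, 5), (2, 0), (4, 7), (6, 7), (7, 7), (8, 6), (10, 4), (10, 8)}; count = 9.

For each of the 121 pairs (x, y) ∈ F_11², evaluate f(x, y) mod 11. Record the zeros.
  x = 0: [0↦2, 1↦8, 2↦9, 3↦4, 4↦3, 5↦5, 6↦9, 7↦3, 8↦8, 9↦1, 10↦3]  zeros at y ∈ ∅
  x = 1: [0↦2, 1↦10, 2↦6, 3↦0, 4↦2, 5↦0, 6↦4, 7↦2, 8↦4, 9↦9, 10↦5]  zeros at y ∈ {3, 5}
  x = 2: [0↦0, 1↦8, 2↦8, 3↦10, 4↦2, 5↦5, 6↦7, 7↦7, 8↦4, 9↦8, 10↦7]  zeros at y ∈ {0}
  x = 3: [0↦1, 1↦7, 2↦9, 3↦6, 4↦8, 5↦3, 6↦1, 7↦1, 8↦2, 9↦3, 10↦3]  zeros at y ∈ ∅
  x = 4: [0↦10, 1↦1, 2↦3, 3↦4, 4↦3, 5↦10, 6↦2, 7↦0, 8↦3, 9↦10, 10↦9]  zeros at y ∈ {7}
  x = 5: [0↦10, 1↦6, 2↦6, 3↦9, 4↦3, 5↦9, 6↦4, 7↦9, 8↦1, 9↦1, 10↦8]  zeros at y ∈ ∅
  x = 6: [0↦6, 1↦5, 2↦1, 3↦4, 4↦2, 5↦5, 6↦1, 7↦0, 8↦1, 9↦3, 10↦5]  zeros at y ∈ {7}
  x = 7: [0↦3, 1↦3, 2↦4, 3↦5, 4↦5, 5↦3, 6↦9, 7↦0, 8↦8, 9↦10, 10↦5]  zeros at y ∈ {7}
  x = 8: [0↦6, 1↦5, 2↦9, 3↦6, 4↦6, 5↦8, 6↦0, 7↦3, 8↦5, 9↦5, 10↦2]  zeros at y ∈ {6}
  x = 9: [0↦9, 1↦5, 2↦10, 3↦1, 4↦10, 5↦3, 6↦1, 7↦3, 8↦8, 9↦4, 10↦1]  zeros at y ∈ ∅
  x = 10: [0↦6, 1↦8, 2↦1, 3↦6, 4↦0, 5↦4, 6↦6, 7↦5, 8↦0, 9↦1, 10↦7]  zeros at y ∈ {4, 8}
Collecting zeros: affine points = {(1, 3), (1, 5), (2, 0), (4, 7), (6, 7), (7, 7), (8, 6), (10, 4), (10, 8)}.
Total count |C(F_11)_aff| = 9.


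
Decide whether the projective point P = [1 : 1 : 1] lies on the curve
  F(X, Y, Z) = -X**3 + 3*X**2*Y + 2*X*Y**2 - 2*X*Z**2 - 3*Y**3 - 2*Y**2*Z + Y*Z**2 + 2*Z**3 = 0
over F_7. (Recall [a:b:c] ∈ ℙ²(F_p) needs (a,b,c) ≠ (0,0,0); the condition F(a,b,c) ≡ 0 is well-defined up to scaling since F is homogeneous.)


F(1,1,1) ≡ 0 (mod 7); P is on the curve.

Evaluate F(1, 1, 1) term-by-term (mod 7).
  -X**3 ↦ -1·1·1·1 = -1
  3*X**2*Y ↦ 3·1·1·1 = 3
  2*X*Y**2 ↦ 2·1·1·1 = 2
  -2*X*Z**2 ↦ -2·1·1·1 = -2
  -3*Y**3 ↦ -3·1·1·1 = -3
  -2*Y**2*Z ↦ -2·1·1·1 = -2
  Y*Z**2 ↦ 1·1·1·1 = 1
  2*Z**3 ↦ 2·1·1·1 = 2
Sum: F(1, 1, 1) = (-1) + (3) + (2) + (-2) + (-3) + (-2) + (1) + (2) = 0.
Reducing mod 7: 0 ≡ 0 (mod 7).
Since F(a, b, c) ≡ 0 (mod 7), P lies on the curve.


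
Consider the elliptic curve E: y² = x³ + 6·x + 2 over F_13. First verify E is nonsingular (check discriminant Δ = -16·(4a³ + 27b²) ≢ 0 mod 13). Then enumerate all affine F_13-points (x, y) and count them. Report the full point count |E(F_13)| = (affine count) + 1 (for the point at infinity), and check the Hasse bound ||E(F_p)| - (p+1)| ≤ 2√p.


Affine points = {(1, 3), (1, 10), (2, 3), (2, 10), (4, 5), (4, 8), (5, 1), (5, 12), (7, 6), (7, 7), (8, 4), (8, 9), (10, 3), (10, 10)}; affine count = 14; |E(F_13)| = 15.

Discriminant check: Δ ∝ 4a³ + 27b² = 4·6³ + 27·2² = 4·216 + 27·4 ≡ 10 (mod 13). Nonzero ⇒ E is nonsingular.
For each x ∈ F_13, compute rhs = x³ + 6·x + 2 mod 13, then count y ∈ F_13 with y² ≡ rhs.
  x = 0: rhs = 2, matching y values: none (0 points).
  x = 1: rhs = 9, matching y values: 3, 10 (2 points).
  x = 2: rhs = 9, matching y values: 3, 10 (2 points).
  x = 3: rhs = 8, matching y values: none (0 points).
  x = 4: rhs = 12, matching y values: 5, 8 (2 points).
  x = 5: rhs = 1, matching y values: 1, 12 (2 points).
  x = 6: rhs = 7, matching y values: none (0 points).
  x = 7: rhs = 10, matching y values: 6, 7 (2 points).
  x = 8: rhs = 3, matching y values: 4, 9 (2 points).
  x = 9: rhs = 5, matching y values: none (0 points).
  x = 10: rhs = 9, matching y values: 3, 10 (2 points).
  x = 11: rhs = 8, matching y values: none (0 points).
  x = 12: rhs = 8, matching y values: none (0 points).
Total affine count: 14.
Full point count |E(F_13)| = 14 + 1 = 15.
Hasse bound: |15 − (13+1)| = |1| = 1 ≤ 2√13 ≈ 7.2111 ✓.


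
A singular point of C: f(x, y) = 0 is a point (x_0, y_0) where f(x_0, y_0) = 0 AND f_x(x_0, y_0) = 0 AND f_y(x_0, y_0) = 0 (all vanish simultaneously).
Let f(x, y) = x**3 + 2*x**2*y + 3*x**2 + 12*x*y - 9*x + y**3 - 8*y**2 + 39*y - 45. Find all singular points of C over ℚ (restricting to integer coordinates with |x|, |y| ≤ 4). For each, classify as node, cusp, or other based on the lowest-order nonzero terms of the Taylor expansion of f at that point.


Singular points: {(-3, 3)}; classification: cusp.

Compute partial derivatives:
  f_x = 3*x**2 + 4*x*y + 6*x + 12*y - 9.
  f_y = 2*x**2 + 12*x + 3*y**2 - 16*y + 39.
Scan x_0 ∈ {−4, ..., 4}. For each x_0, f_y(x_0, y) is a polynomial in y; find its integer roots y ∈ {−4, ..., 4}, then test f_x and f at those candidates.
  x = -4: f_y(-4, y) = 3*y**2 - 16*y + 23; no integer root y with |y| ≤ 4.
  x = -3: f_y(-3, y) = 3*y**2 - 16*y + 21; vanishes at y ∈ {3}. (-3, 3): f_x = 0, f = 0 — SINGULAR.
  x = -2: f_y(-2, y) = 3*y**2 - 16*y + 23; no integer root y with |y| ≤ 4.
  x = -1: f_y(-1, y) = 3*y**2 - 16*y + 29; no integer root y with |y| ≤ 4.
  x = 0: f_y(0, y) = 3*y**2 - 16*y + 39; no integer root y with |y| ≤ 4.
  x = 1: f_y(1, y) = 3*y**2 - 16*y + 53; no integer root y with |y| ≤ 4.
  x = 2: f_y(2, y) = 3*y**2 - 16*y + 71; no integer root y with |y| ≤ 4.
  x = 3: f_y(3, y) = 3*y**2 - 16*y + 93; no integer root y with |y| ≤ 4.
  x = 4: f_y(4, y) = 3*y**2 - 16*y + 119; no integer root y with |y| ≤ 4.
Only singular point on the grid: (-3, 3).
Classify: substitute x = -3 + u, y = 3 + v and expand: f = u**3 + 2*u**2*v + v**3 + v**2.
No constant or linear terms (consistent with a singular point). Quadratic part: v**2. Cubic part: u**3 + 2*u**2*v + v**3.
The quadratic part v**2 is a perfect square, so there is a single (double) tangent line v = 0, i.e. y = 3. Restricting the cubic part to that line (v = 0) leaves u**3 ≠ 0, so f is not divisible by v and the branch is v² ≈ -u**3 to lowest order — this is a cusp.
Classification: cusp.


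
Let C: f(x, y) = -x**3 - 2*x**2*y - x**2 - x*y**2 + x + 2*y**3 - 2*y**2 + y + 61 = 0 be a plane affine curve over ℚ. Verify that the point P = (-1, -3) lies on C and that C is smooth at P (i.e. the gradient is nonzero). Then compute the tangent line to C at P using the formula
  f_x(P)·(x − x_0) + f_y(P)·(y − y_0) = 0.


Tangent line at P: -21*x + 59*y + 156 = 0.

Step 1: f(-1, -3) = 0, so P lies on C.
Step 2: partial derivatives
  f_x(x, y) = -3*x**2 - 4*x*y - 2*x - y**2 + 1, f_y(x, y) = -2*x**2 - 2*x*y + 6*y**2 - 4*y + 1.
  f_x(P) = -21, f_y(P) = 59 (gradient nonzero, so P is smooth).
Step 3: tangent line at P: -21·(x − -1) + 59·(y − -3) = 0.
Expanding: -21*x + 59*y + 156 = 0.


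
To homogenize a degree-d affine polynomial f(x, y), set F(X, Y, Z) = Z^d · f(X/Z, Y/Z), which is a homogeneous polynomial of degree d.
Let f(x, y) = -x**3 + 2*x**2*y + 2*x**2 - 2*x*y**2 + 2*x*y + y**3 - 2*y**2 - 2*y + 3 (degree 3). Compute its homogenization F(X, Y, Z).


F(X, Y, Z) = -X**3 + 2*X**2*Y + 2*X**2*Z - 2*X*Y**2 + 2*X*Y*Z + Y**3 - 2*Y**2*Z - 2*Y*Z**2 + 3*Z**3

deg(f) = 3.
Substitute x = X/Z, y = Y/Z into f, then multiply by Z^3.
  monomial -1·x^3·y^0 ↦ -1·X^3·Y^0·Z^0.
  monomial 2·x^2·y^1 ↦ 2·X^2·Y^1·Z^0.
  monomial 2·x^2·y^0 ↦ 2·X^2·Y^0·Z^1.
  monomial -2·x^1·y^2 ↦ -2·X^1·Y^2·Z^0.
  monomial 2·x^1·y^1 ↦ 2·X^1·Y^1·Z^1.
  monomial 1·x^0·y^3 ↦ 1·X^0·Y^3·Z^0.
  monomial -2·x^0·y^2 ↦ -2·X^0·Y^2·Z^1.
  monomial -2·x^0·y^1 ↦ -2·X^0·Y^1·Z^2.
  monomial 3·x^0·y^0 ↦ 3·X^0·Y^0·Z^3.
Collecting: F(X, Y, Z) = -X**3 + 2*X**2*Y + 2*X**2*Z - 2*X*Y**2 + 2*X*Y*Z + Y**3 - 2*Y**2*Z - 2*Y*Z**2 + 3*Z**3.


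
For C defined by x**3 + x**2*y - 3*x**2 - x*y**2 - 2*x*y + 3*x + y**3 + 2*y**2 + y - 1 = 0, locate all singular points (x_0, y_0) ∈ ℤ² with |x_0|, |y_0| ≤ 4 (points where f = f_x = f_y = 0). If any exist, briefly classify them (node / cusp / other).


Singular points: {(1, 0)}; classification: cusp.

Compute partial derivatives:
  f_x = 3*x**2 + 2*x*y - 6*x - y**2 - 2*y + 3.
  f_y = x**2 - 2*x*y - 2*x + 3*y**2 + 4*y + 1.
Scan x_0 ∈ {−4, ..., 4}. For each x_0, f_y(x_0, y) is a polynomial in y; find its integer roots y ∈ {−4, ..., 4}, then test f_x and f at those candidates.
  x = -4: f_y(-4, y) = 3*y**2 + 12*y + 25; no integer root y with |y| ≤ 4.
  x = -3: f_y(-3, y) = 3*y**2 + 10*y + 16; no integer root y with |y| ≤ 4.
  x = -2: f_y(-2, y) = 3*y**2 + 8*y + 9; no integer root y with |y| ≤ 4.
  x = -1: f_y(-1, y) = 3*y**2 + 6*y + 4; no integer root y with |y| ≤ 4.
  x = 0: f_y(0, y) = 3*y**2 + 4*y + 1; vanishes at y ∈ {-1}. (0, -1): f_x = 4 ≠ 0.
  x = 1: f_y(1, y) = 3*y**2 + 2*y; vanishes at y ∈ {0}. (1, 0): f_x = 0, f = 0 — SINGULAR.
  x = 2: f_y(2, y) = 3*y**2 + 1; no integer root y with |y| ≤ 4.
  x = 3: f_y(3, y) = 3*y**2 - 2*y + 4; no integer root y with |y| ≤ 4.
  x = 4: f_y(4, y) = 3*y**2 - 4*y + 9; no integer root y with |y| ≤ 4.
Only singular point on the grid: (1, 0).
Classify: substitute x = 1 + u, y = 0 + v and expand: f = u**3 + u**2*v - u*v**2 + v**3 + v**2.
No constant or linear terms (consistent with a singular point). Quadratic part: v**2. Cubic part: u**3 + u**2*v - u*v**2 + v**3.
The quadratic part v**2 is a perfect square, so there is a single (double) tangent line v = 0, i.e. y = 0. Restricting the cubic part to that line (v = 0) leaves u**3 ≠ 0, so f is not divisible by v and the branch is v² ≈ -u**3 to lowest order — this is a cusp.
Classification: cusp.


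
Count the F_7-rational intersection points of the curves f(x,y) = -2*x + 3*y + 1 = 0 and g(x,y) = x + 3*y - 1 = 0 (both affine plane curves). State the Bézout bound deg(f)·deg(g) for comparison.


Common zeros: {(3, 4)}; count = 1; Bézout bound = 1.

deg(f) = 1, deg(g) = 1, so Bézout bound = 1.
Scan x ∈ F_7. For each x, list the y ∈ F_7 with f(x, y) ≡ 0 and those with g(x, y) ≡ 0 (mod 7); the common zeros in that column are the intersection.
  x = 0: f ≡ 0 at y ∈ {2}; g ≡ 0 at y ∈ {5}; common: ∅.
  x = 1: f ≡ 0 at y ∈ {5}; g ≡ 0 at y ∈ {0}; common: ∅.
  x = 2: f ≡ 0 at y ∈ {1}; g ≡ 0 at y ∈ {2}; common: ∅.
  x = 3: f ≡ 0 at y ∈ {4}; g ≡ 0 at y ∈ {4}; common: {4}.
  x = 4: f ≡ 0 at y ∈ {0}; g ≡ 0 at y ∈ {6}; common: ∅.
  x = 5: f ≡ 0 at y ∈ {3}; g ≡ 0 at y ∈ {1}; common: ∅.
  x = 6: f ≡ 0 at y ∈ {6}; g ≡ 0 at y ∈ {3}; common: ∅.
Collecting: common zeros = {(3, 4)}, so the count is 1.
Comparison with the Bézout bound: 1 ≤ 1 = deg(f)·deg(g), as expected for curves with no common component (the bound is attained).


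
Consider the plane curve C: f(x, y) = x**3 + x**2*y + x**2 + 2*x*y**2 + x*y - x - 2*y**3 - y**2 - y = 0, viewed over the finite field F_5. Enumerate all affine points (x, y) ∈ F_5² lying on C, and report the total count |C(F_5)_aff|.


Affine F_5-points: {(0, 0), (2, 0), (2, 4), (4, 1)}; count = 4.

For each of the 25 pairs (x, y) ∈ F_5², evaluate f(x, y) mod 5. Record the zeros.
  x = 0: [0↦0, 1↦1, 2↦3, 3↦4, 4↦2]  zeros at y ∈ {0}
  x = 1: [0↦1, 1↦1, 2↦1, 3↦4, 4↦3]  zeros at y ∈ ∅
  x = 2: [0↦0, 1↦1, 2↦1, 3↦3, 4↦0]  zeros at y ∈ {0, 4}
  x = 3: [0↦3, 1↦2, 2↦4, 3↦2, 4↦4]  zeros at y ∈ ∅
  x = 4: [0↦1, 1↦0, 2↦1, 3↦2, 4↦1]  zeros at y ∈ {1}
Collecting zeros: affine points = {(0, 0), (2, 0), (2, 4), (4, 1)}.
Total count |C(F_5)_aff| = 4.


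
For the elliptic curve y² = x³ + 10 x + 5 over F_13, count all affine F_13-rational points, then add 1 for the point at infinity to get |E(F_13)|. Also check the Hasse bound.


Affine points = {(1, 4), (1, 9), (3, 6), (3, 7), (8, 5), (8, 8), (10, 0), (11, 4), (11, 9)}; affine count = 9; |E(F_13)| = 10.

Discriminant check: Δ ∝ 4a³ + 27b² = 4·10³ + 27·5² = 4·1000 + 27·25 ≡ 8 (mod 13). Nonzero ⇒ E is nonsingular.
For each x ∈ F_13, compute rhs = x³ + 10·x + 5 mod 13, then count y ∈ F_13 with y² ≡ rhs.
  x = 0: rhs = 5, matching y values: none (0 points).
  x = 1: rhs = 3, matching y values: 4, 9 (2 points).
  x = 2: rhs = 7, matching y values: none (0 points).
  x = 3: rhs = 10, matching y values: 6, 7 (2 points).
  x = 4: rhs = 5, matching y values: none (0 points).
  x = 5: rhs = 11, matching y values: none (0 points).
  x = 6: rhs = 8, matching y values: none (0 points).
  x = 7: rhs = 2, matching y values: none (0 points).
  x = 8: rhs = 12, matching y values: 5, 8 (2 points).
  x = 9: rhs = 5, matching y values: none (0 points).
  x = 10: rhs = 0, matching y values: 0 (1 points).
  x = 11: rhs = 3, matching y values: 4, 9 (2 points).
  x = 12: rhs = 7, matching y values: none (0 points).
Total affine count: 9.
Full point count |E(F_13)| = 9 + 1 = 10.
Hasse bound: |10 − (13+1)| = |-4| = 4 ≤ 2√13 ≈ 7.2111 ✓.


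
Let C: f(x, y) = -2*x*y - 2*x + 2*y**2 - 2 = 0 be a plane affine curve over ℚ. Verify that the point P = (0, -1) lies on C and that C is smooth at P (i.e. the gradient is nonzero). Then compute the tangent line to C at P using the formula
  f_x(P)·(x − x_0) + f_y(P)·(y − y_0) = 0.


Tangent line at P: -4*y - 4 = 0.

Step 1: f(0, -1) = 0, so P lies on C.
Step 2: partial derivatives
  f_x(x, y) = -2*y - 2, f_y(x, y) = -2*x + 4*y.
  f_x(P) = 0, f_y(P) = -4 (gradient nonzero, so P is smooth).
Step 3: tangent line at P: 0·(x − 0) + -4·(y − -1) = 0.
Expanding: -4*y - 4 = 0.


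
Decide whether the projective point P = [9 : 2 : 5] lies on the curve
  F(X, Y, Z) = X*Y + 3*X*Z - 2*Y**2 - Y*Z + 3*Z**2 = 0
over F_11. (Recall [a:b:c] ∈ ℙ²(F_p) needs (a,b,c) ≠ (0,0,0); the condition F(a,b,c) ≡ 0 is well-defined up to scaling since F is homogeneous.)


F(9,2,5) ≡ 1 (mod 11); P is NOT on the curve.

Evaluate F(9, 2, 5) term-by-term (mod 11).
  X*Y ↦ 1·9·2·1 = 18
  3*X*Z ↦ 3·9·1·5 = 135
  -2*Y**2 ↦ -2·1·4·1 = -8
  -Y*Z ↦ -1·1·2·5 = -10
  3*Z**2 ↦ 3·1·1·25 = 75
Sum: F(9, 2, 5) = (18) + (135) + (-8) + (-10) + (75) = 210.
Reducing mod 11: 210 ≡ 1 (mod 11).
Since F(a, b, c) ≡ 1 ≠ 0 (mod 11), P does NOT lie on the curve.


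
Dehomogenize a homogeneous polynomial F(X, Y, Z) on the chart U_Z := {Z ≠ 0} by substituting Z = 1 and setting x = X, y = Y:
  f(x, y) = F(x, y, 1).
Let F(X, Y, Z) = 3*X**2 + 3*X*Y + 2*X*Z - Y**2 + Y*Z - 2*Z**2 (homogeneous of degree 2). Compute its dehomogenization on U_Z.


f(x, y) = 3*x**2 + 3*x*y + 2*x - y**2 + y - 2

On U_Z we set Z = 1. Each monomial c·X^i·Y^j·Z^k in F becomes c·x^i·y^j·1^k = c·x^i·y^j.
Substituting Z = 1: F(X, Y, 1) = 3*x**2 + 3*x*y + 2*x - y**2 + y - 2.
Note: deg(f) ≤ deg(F) = 2; strict inequality happens when F is divisible by Z (lost terms).


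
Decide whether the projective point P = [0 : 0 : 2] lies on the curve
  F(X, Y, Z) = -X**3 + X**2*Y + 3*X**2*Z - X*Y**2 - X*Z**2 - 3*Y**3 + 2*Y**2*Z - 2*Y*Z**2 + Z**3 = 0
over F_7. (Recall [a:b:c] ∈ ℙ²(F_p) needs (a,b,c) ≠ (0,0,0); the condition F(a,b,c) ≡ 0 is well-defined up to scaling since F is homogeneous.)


F(0,0,2) ≡ 1 (mod 7); P is NOT on the curve.

Evaluate F(0, 0, 2) term-by-term (mod 7).
  -X**3 ↦ -1·0·1·1 = 0
  X**2*Y ↦ 1·0·0·1 = 0
  3*X**2*Z ↦ 3·0·1·2 = 0
  -X*Y**2 ↦ -1·0·0·1 = 0
  -X*Z**2 ↦ -1·0·1·4 = 0
  -3*Y**3 ↦ -3·1·0·1 = 0
  2*Y**2*Z ↦ 2·1·0·2 = 0
  -2*Y*Z**2 ↦ -2·1·0·4 = 0
  Z**3 ↦ 1·1·1·8 = 8
Sum: F(0, 0, 2) = (0) + (0) + (0) + (0) + (0) + (0) + (0) + (0) + (8) = 8.
Reducing mod 7: 8 ≡ 1 (mod 7).
Since F(a, b, c) ≡ 1 ≠ 0 (mod 7), P does NOT lie on the curve.


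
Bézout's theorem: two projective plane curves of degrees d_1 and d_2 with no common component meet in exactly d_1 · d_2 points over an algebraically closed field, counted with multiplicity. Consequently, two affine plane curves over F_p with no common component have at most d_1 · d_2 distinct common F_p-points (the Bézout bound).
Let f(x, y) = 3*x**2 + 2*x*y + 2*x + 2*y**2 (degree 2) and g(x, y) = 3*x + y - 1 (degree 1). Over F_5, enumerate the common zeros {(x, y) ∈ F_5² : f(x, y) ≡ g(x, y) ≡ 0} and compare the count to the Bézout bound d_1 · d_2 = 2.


Common zeros: {(4, 4)}; count = 1; Bézout bound = 2.

deg(f) = 2, deg(g) = 1, so Bézout bound = 2.
Scan x ∈ F_5. For each x, list the y ∈ F_5 with f(x, y) ≡ 0 and those with g(x, y) ≡ 0 (mod 5); the common zeros in that column are the intersection.
  x = 0: f ≡ 0 at y ∈ {0}; g ≡ 0 at y ∈ {1}; common: ∅.
  x = 1: f ≡ 0 at y ∈ {0, 4}; g ≡ 0 at y ∈ {3}; common: ∅.
  x = 2: f ≡ 0 at y ∈ ∅; g ≡ 0 at y ∈ {0}; common: ∅.
  x = 3: f ≡ 0 at y ∈ ∅; g ≡ 0 at y ∈ {2}; common: ∅.
  x = 4: f ≡ 0 at y ∈ {2, 4}; g ≡ 0 at y ∈ {4}; common: {4}.
Collecting: common zeros = {(4, 4)}, so the count is 1.
Comparison with the Bézout bound: 1 ≤ 2 = deg(f)·deg(g), as expected for curves with no common component (the affine F_5-count falls short of the bound because intersections may lie at infinity, over extension fields, or carry multiplicity).


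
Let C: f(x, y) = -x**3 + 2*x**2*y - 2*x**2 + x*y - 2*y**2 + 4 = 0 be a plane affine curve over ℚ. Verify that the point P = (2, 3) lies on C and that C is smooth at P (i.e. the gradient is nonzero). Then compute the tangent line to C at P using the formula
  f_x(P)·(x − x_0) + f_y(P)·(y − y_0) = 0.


Tangent line at P: 7*x - 2*y - 8 = 0.

Step 1: f(2, 3) = 0, so P lies on C.
Step 2: partial derivatives
  f_x(x, y) = -3*x**2 + 4*x*y - 4*x + y, f_y(x, y) = 2*x**2 + x - 4*y.
  f_x(P) = 7, f_y(P) = -2 (gradient nonzero, so P is smooth).
Step 3: tangent line at P: 7·(x − 2) + -2·(y − 3) = 0.
Expanding: 7*x - 2*y - 8 = 0.


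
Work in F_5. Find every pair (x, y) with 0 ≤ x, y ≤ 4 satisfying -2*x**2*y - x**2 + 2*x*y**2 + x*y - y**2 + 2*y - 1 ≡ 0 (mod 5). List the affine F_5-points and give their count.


Affine F_5-points: {(0, 1), (1, 1), (1, 3), (2, 0), (2, 3), (3, 0)}; count = 6.

For each of the 25 pairs (x, y) ∈ F_5², evaluate f(x, y) mod 5. Record the zeros.
  x = 0: [0↦4, 1↦0, 2↦4, 3↦1, 4↦1]  zeros at y ∈ {1}
  x = 1: [0↦3, 1↦0, 2↦4, 3↦0, 4↦3]  zeros at y ∈ {1, 3}
  x = 2: [0↦0, 1↦4, 2↦4, 3↦0, 4↦2]  zeros at y ∈ {0, 3}
  x = 3: [0↦0, 1↦2, 2↦4, 3↦1, 4↦3]  zeros at y ∈ {0}
  x = 4: [0↦3, 1↦4, 2↦4, 3↦3, 4↦1]  zeros at y ∈ ∅
Collecting zeros: affine points = {(0, 1), (1, 1), (1, 3), (2, 0), (2, 3), (3, 0)}.
Total count |C(F_5)_aff| = 6.


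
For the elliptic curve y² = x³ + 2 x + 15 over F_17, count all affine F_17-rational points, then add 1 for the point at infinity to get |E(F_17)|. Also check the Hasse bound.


Affine points = {(0, 7), (0, 10), (1, 1), (1, 16), (4, 6), (4, 11), (7, 7), (7, 10), (8, 4), (8, 13), (10, 7), (10, 10), (11, 5), (11, 12), (12, 4), (12, 13), (14, 4), (14, 13)}; affine count = 18; |E(F_17)| = 19.

Discriminant check: Δ ∝ 4a³ + 27b² = 4·2³ + 27·15² = 4·8 + 27·225 ≡ 4 (mod 17). Nonzero ⇒ E is nonsingular.
For each x ∈ F_17, compute rhs = x³ + 2·x + 15 mod 17, then count y ∈ F_17 with y² ≡ rhs.
  x = 0: rhs = 15, matching y values: 7, 10 (2 points).
  x = 1: rhs = 1, matching y values: 1, 16 (2 points).
  x = 2: rhs = 10, matching y values: none (0 points).
  x = 3: rhs = 14, matching y values: none (0 points).
  x = 4: rhs = 2, matching y values: 6, 11 (2 points).
  x = 5: rhs = 14, matching y values: none (0 points).
  x = 6: rhs = 5, matching y values: none (0 points).
  x = 7: rhs = 15, matching y values: 7, 10 (2 points).
  x = 8: rhs = 16, matching y values: 4, 13 (2 points).
  x = 9: rhs = 14, matching y values: none (0 points).
  x = 10: rhs = 15, matching y values: 7, 10 (2 points).
  x = 11: rhs = 8, matching y values: 5, 12 (2 points).
  x = 12: rhs = 16, matching y values: 4, 13 (2 points).
  x = 13: rhs = 11, matching y values: none (0 points).
  x = 14: rhs = 16, matching y values: 4, 13 (2 points).
  x = 15: rhs = 3, matching y values: none (0 points).
  x = 16: rhs = 12, matching y values: none (0 points).
Total affine count: 18.
Full point count |E(F_17)| = 18 + 1 = 19.
Hasse bound: |19 − (17+1)| = |1| = 1 ≤ 2√17 ≈ 8.2462 ✓.


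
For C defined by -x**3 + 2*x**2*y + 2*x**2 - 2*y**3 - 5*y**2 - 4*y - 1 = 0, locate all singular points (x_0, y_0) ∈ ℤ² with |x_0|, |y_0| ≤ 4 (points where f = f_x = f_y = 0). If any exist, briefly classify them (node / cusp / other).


Singular points: {(0, -1)}; classification: cusp.

Compute partial derivatives:
  f_x = -3*x**2 + 4*x*y + 4*x.
  f_y = 2*x**2 - 6*y**2 - 10*y - 4.
Scan x_0 ∈ {−4, ..., 4}. For each x_0, f_y(x_0, y) is a polynomial in y; find its integer roots y ∈ {−4, ..., 4}, then test f_x and f at those candidates.
  x = -4: f_y(-4, y) = -6*y**2 - 10*y + 28; no integer root y with |y| ≤ 4.
  x = -3: f_y(-3, y) = -6*y**2 - 10*y + 14; no integer root y with |y| ≤ 4.
  x = -2: f_y(-2, y) = -6*y**2 - 10*y + 4; vanishes at y ∈ {-2}. (-2, -2): f_x = -4 ≠ 0.
  x = -1: f_y(-1, y) = -6*y**2 - 10*y - 2; no integer root y with |y| ≤ 4.
  x = 0: f_y(0, y) = -6*y**2 - 10*y - 4; vanishes at y ∈ {-1}. (0, -1): f_x = 0, f = 0 — SINGULAR.
  x = 1: f_y(1, y) = -6*y**2 - 10*y - 2; no integer root y with |y| ≤ 4.
  x = 2: f_y(2, y) = -6*y**2 - 10*y + 4; vanishes at y ∈ {-2}. (2, -2): f_x = -20 ≠ 0.
  x = 3: f_y(3, y) = -6*y**2 - 10*y + 14; no integer root y with |y| ≤ 4.
  x = 4: f_y(4, y) = -6*y**2 - 10*y + 28; no integer root y with |y| ≤ 4.
Only singular point on the grid: (0, -1).
Classify: substitute x = 0 + u, y = -1 + v and expand: f = -u**3 + 2*u**2*v - 2*v**3 + v**2.
No constant or linear terms (consistent with a singular point). Quadratic part: v**2. Cubic part: -u**3 + 2*u**2*v - 2*v**3.
The quadratic part v**2 is a perfect square, so there is a single (double) tangent line v = 0, i.e. y = -1. Restricting the cubic part to that line (v = 0) leaves -u**3 ≠ 0, so f is not divisible by v and the branch is v² ≈ u**3 to lowest order — this is a cusp.
Classification: cusp.


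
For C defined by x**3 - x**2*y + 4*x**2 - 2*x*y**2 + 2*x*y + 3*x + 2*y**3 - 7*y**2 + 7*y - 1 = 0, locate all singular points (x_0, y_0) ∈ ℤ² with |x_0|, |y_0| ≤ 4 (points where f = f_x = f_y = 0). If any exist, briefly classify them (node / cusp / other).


Singular points: {(-1, 1)}; classification: cusp.

Compute partial derivatives:
  f_x = 3*x**2 - 2*x*y + 8*x - 2*y**2 + 2*y + 3.
  f_y = -x**2 - 4*x*y + 2*x + 6*y**2 - 14*y + 7.
Scan x_0 ∈ {−4, ..., 4}. For each x_0, f_y(x_0, y) is a polynomial in y; find its integer roots y ∈ {−4, ..., 4}, then test f_x and f at those candidates.
  x = -4: f_y(-4, y) = 6*y**2 + 2*y - 17; no integer root y with |y| ≤ 4.
  x = -3: f_y(-3, y) = 6*y**2 - 2*y - 8; vanishes at y ∈ {-1}. (-3, -1): f_x = -4 ≠ 0.
  x = -2: f_y(-2, y) = 6*y**2 - 6*y - 1; no integer root y with |y| ≤ 4.
  x = -1: f_y(-1, y) = 6*y**2 - 10*y + 4; vanishes at y ∈ {1}. (-1, 1): f_x = 0, f = 0 — SINGULAR.
  x = 0: f_y(0, y) = 6*y**2 - 14*y + 7; no integer root y with |y| ≤ 4.
  x = 1: f_y(1, y) = 6*y**2 - 18*y + 8; no integer root y with |y| ≤ 4.
  x = 2: f_y(2, y) = 6*y**2 - 22*y + 7; no integer root y with |y| ≤ 4.
  x = 3: f_y(3, y) = 6*y**2 - 26*y + 4; no integer root y with |y| ≤ 4.
  x = 4: f_y(4, y) = 6*y**2 - 30*y - 1; no integer root y with |y| ≤ 4.
Only singular point on the grid: (-1, 1).
Classify: substitute x = -1 + u, y = 1 + v and expand: f = u**3 - u**2*v - 2*u*v**2 + 2*v**3 + v**2.
No constant or linear terms (consistent with a singular point). Quadratic part: v**2. Cubic part: u**3 - u**2*v - 2*u*v**2 + 2*v**3.
The quadratic part v**2 is a perfect square, so there is a single (double) tangent line v = 0, i.e. y = 1. Restricting the cubic part to that line (v = 0) leaves u**3 ≠ 0, so f is not divisible by v and the branch is v² ≈ -u**3 to lowest order — this is a cusp.
Classification: cusp.


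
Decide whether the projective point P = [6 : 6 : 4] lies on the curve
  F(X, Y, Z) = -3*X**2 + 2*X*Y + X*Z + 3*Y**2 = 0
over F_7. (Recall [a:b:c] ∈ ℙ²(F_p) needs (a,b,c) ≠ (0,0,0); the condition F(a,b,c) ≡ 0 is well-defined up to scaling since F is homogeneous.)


F(6,6,4) ≡ 5 (mod 7); P is NOT on the curve.

Evaluate F(6, 6, 4) term-by-term (mod 7).
  -3*X**2 ↦ -3·36·1·1 = -108
  2*X*Y ↦ 2·6·6·1 = 72
  X*Z ↦ 1·6·1·4 = 24
  3*Y**2 ↦ 3·1·36·1 = 108
Sum: F(6, 6, 4) = (-108) + (72) + (24) + (108) = 96.
Reducing mod 7: 96 ≡ 5 (mod 7).
Since F(a, b, c) ≡ 5 ≠ 0 (mod 7), P does NOT lie on the curve.


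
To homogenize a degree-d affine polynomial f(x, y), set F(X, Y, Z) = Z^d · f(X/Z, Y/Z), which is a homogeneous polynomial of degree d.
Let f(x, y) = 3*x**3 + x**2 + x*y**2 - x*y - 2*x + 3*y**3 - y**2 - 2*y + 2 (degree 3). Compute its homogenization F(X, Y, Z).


F(X, Y, Z) = 3*X**3 + X**2*Z + X*Y**2 - X*Y*Z - 2*X*Z**2 + 3*Y**3 - Y**2*Z - 2*Y*Z**2 + 2*Z**3

deg(f) = 3.
Substitute x = X/Z, y = Y/Z into f, then multiply by Z^3.
  monomial 3·x^3·y^0 ↦ 3·X^3·Y^0·Z^0.
  monomial 1·x^2·y^0 ↦ 1·X^2·Y^0·Z^1.
  monomial 1·x^1·y^2 ↦ 1·X^1·Y^2·Z^0.
  monomial -1·x^1·y^1 ↦ -1·X^1·Y^1·Z^1.
  monomial -2·x^1·y^0 ↦ -2·X^1·Y^0·Z^2.
  monomial 3·x^0·y^3 ↦ 3·X^0·Y^3·Z^0.
  monomial -1·x^0·y^2 ↦ -1·X^0·Y^2·Z^1.
  monomial -2·x^0·y^1 ↦ -2·X^0·Y^1·Z^2.
  monomial 2·x^0·y^0 ↦ 2·X^0·Y^0·Z^3.
Collecting: F(X, Y, Z) = 3*X**3 + X**2*Z + X*Y**2 - X*Y*Z - 2*X*Z**2 + 3*Y**3 - Y**2*Z - 2*Y*Z**2 + 2*Z**3.


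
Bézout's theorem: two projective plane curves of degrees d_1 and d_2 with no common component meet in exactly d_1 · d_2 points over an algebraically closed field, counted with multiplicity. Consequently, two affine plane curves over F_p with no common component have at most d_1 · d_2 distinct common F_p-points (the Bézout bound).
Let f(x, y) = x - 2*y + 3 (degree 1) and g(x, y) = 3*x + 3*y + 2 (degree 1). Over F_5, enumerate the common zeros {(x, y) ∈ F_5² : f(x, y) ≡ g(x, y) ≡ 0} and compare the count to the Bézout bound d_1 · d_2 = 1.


Common zeros: {(3, 3)}; count = 1; Bézout bound = 1.

deg(f) = 1, deg(g) = 1, so Bézout bound = 1.
Scan x ∈ F_5. For each x, list the y ∈ F_5 with f(x, y) ≡ 0 and those with g(x, y) ≡ 0 (mod 5); the common zeros in that column are the intersection.
  x = 0: f ≡ 0 at y ∈ {4}; g ≡ 0 at y ∈ {1}; common: ∅.
  x = 1: f ≡ 0 at y ∈ {2}; g ≡ 0 at y ∈ {0}; common: ∅.
  x = 2: f ≡ 0 at y ∈ {0}; g ≡ 0 at y ∈ {4}; common: ∅.
  x = 3: f ≡ 0 at y ∈ {3}; g ≡ 0 at y ∈ {3}; common: {3}.
  x = 4: f ≡ 0 at y ∈ {1}; g ≡ 0 at y ∈ {2}; common: ∅.
Collecting: common zeros = {(3, 3)}, so the count is 1.
Comparison with the Bézout bound: 1 ≤ 1 = deg(f)·deg(g), as expected for curves with no common component (the bound is attained).


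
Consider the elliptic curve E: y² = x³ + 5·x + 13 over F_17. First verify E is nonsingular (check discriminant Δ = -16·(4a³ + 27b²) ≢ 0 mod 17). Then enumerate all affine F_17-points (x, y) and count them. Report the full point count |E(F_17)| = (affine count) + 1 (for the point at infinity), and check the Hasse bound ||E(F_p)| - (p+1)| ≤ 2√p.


Affine points = {(0, 8), (0, 9), (1, 6), (1, 11), (3, 2), (3, 15), (6, 2), (6, 15), (7, 0), (8, 2), (8, 15), (10, 3), (10, 14), (12, 4), (12, 13)}; affine count = 15; |E(F_17)| = 16.

Discriminant check: Δ ∝ 4a³ + 27b² = 4·5³ + 27·13² = 4·125 + 27·169 ≡ 14 (mod 17). Nonzero ⇒ E is nonsingular.
For each x ∈ F_17, compute rhs = x³ + 5·x + 13 mod 17, then count y ∈ F_17 with y² ≡ rhs.
  x = 0: rhs = 13, matching y values: 8, 9 (2 points).
  x = 1: rhs = 2, matching y values: 6, 11 (2 points).
  x = 2: rhs = 14, matching y values: none (0 points).
  x = 3: rhs = 4, matching y values: 2, 15 (2 points).
  x = 4: rhs = 12, matching y values: none (0 points).
  x = 5: rhs = 10, matching y values: none (0 points).
  x = 6: rhs = 4, matching y values: 2, 15 (2 points).
  x = 7: rhs = 0, matching y values: 0 (1 points).
  x = 8: rhs = 4, matching y values: 2, 15 (2 points).
  x = 9: rhs = 5, matching y values: none (0 points).
  x = 10: rhs = 9, matching y values: 3, 14 (2 points).
  x = 11: rhs = 5, matching y values: none (0 points).
  x = 12: rhs = 16, matching y values: 4, 13 (2 points).
  x = 13: rhs = 14, matching y values: none (0 points).
  x = 14: rhs = 5, matching y values: none (0 points).
  x = 15: rhs = 12, matching y values: none (0 points).
  x = 16: rhs = 7, matching y values: none (0 points).
Total affine count: 15.
Full point count |E(F_17)| = 15 + 1 = 16.
Hasse bound: |16 − (17+1)| = |-2| = 2 ≤ 2√17 ≈ 8.2462 ✓.


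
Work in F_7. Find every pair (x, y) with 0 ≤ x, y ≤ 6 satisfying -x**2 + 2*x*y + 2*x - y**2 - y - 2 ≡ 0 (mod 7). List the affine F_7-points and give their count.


Affine F_7-points: {(0, 3), (1, 3), (1, 5), (2, 1), (2, 2), (4, 2), (4, 5)}; count = 7.

For each of the 49 pairs (x, y) ∈ F_7², evaluate f(x, y) mod 7. Record the zeros.
  x = 0: [0↦5, 1↦3, 2↦6, 3↦0, 4↦6, 5↦3, 6↦5]  zeros at y ∈ {3}
  x = 1: [0↦6, 1↦6, 2↦4, 3↦0, 4↦1, 5↦0, 6↦4]  zeros at y ∈ {3, 5}
  x = 2: [0↦5, 1↦0, 2↦0, 3↦5, 4↦1, 5↦2, 6↦1]  zeros at y ∈ {1, 2}
  x = 3: [0↦2, 1↦6, 2↦1, 3↦1, 4↦6, 5↦2, 6↦3]  zeros at y ∈ ∅
  x = 4: [0↦4, 1↦3, 2↦0, 3↦2, 4↦2, 5↦0, 6↦3]  zeros at y ∈ {2, 5}
  x = 5: [0↦4, 1↦5, 2↦4, 3↦1, 4↦3, 5↦3, 6↦1]  zeros at y ∈ ∅
  x = 6: [0↦2, 1↦5, 2↦6, 3↦5, 4↦2, 5↦4, 6↦4]  zeros at y ∈ ∅
Collecting zeros: affine points = {(0, 3), (1, 3), (1, 5), (2, 1), (2, 2), (4, 2), (4, 5)}.
Total count |C(F_7)_aff| = 7.


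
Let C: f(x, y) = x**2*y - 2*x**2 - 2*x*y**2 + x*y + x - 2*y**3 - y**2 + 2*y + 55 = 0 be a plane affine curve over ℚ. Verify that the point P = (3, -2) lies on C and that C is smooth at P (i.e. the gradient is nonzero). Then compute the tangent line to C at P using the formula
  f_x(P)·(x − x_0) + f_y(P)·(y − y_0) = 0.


Tangent line at P: -33*x + 18*y + 135 = 0.

Step 1: f(3, -2) = 0, so P lies on C.
Step 2: partial derivatives
  f_x(x, y) = 2*x*y - 4*x - 2*y**2 + y + 1, f_y(x, y) = x**2 - 4*x*y + x - 6*y**2 - 2*y + 2.
  f_x(P) = -33, f_y(P) = 18 (gradient nonzero, so P is smooth).
Step 3: tangent line at P: -33·(x − 3) + 18·(y − -2) = 0.
Expanding: -33*x + 18*y + 135 = 0.


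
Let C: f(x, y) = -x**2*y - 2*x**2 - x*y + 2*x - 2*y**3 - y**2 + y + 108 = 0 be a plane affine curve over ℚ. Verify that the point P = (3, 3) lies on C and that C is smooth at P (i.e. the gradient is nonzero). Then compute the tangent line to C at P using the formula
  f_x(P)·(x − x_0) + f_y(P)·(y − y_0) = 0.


Tangent line at P: -31*x - 71*y + 306 = 0.

Step 1: f(3, 3) = 0, so P lies on C.
Step 2: partial derivatives
  f_x(x, y) = -2*x*y - 4*x - y + 2, f_y(x, y) = -x**2 - x - 6*y**2 - 2*y + 1.
  f_x(P) = -31, f_y(P) = -71 (gradient nonzero, so P is smooth).
Step 3: tangent line at P: -31·(x − 3) + -71·(y − 3) = 0.
Expanding: -31*x - 71*y + 306 = 0.


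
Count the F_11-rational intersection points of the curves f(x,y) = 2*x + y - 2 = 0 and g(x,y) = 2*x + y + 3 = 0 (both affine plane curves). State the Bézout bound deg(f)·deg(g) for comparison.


Common zeros: ∅; count = 0; Bézout bound = 1.

deg(f) = 1, deg(g) = 1, so Bézout bound = 1.
Scan x ∈ F_11. For each x, list the y ∈ F_11 with f(x, y) ≡ 0 and those with g(x, y) ≡ 0 (mod 11); the common zeros in that column are the intersection.
  x = 0: f ≡ 0 at y ∈ {2}; g ≡ 0 at y ∈ {8}; common: ∅.
  x = 1: f ≡ 0 at y ∈ {0}; g ≡ 0 at y ∈ {6}; common: ∅.
  x = 2: f ≡ 0 at y ∈ {9}; g ≡ 0 at y ∈ {4}; common: ∅.
  x = 3: f ≡ 0 at y ∈ {7}; g ≡ 0 at y ∈ {2}; common: ∅.
  x = 4: f ≡ 0 at y ∈ {5}; g ≡ 0 at y ∈ {0}; common: ∅.
  x = 5: f ≡ 0 at y ∈ {3}; g ≡ 0 at y ∈ {9}; common: ∅.
  x = 6: f ≡ 0 at y ∈ {1}; g ≡ 0 at y ∈ {7}; common: ∅.
  x = 7: f ≡ 0 at y ∈ {10}; g ≡ 0 at y ∈ {5}; common: ∅.
  x = 8: f ≡ 0 at y ∈ {8}; g ≡ 0 at y ∈ {3}; common: ∅.
  x = 9: f ≡ 0 at y ∈ {6}; g ≡ 0 at y ∈ {1}; common: ∅.
  x = 10: f ≡ 0 at y ∈ {4}; g ≡ 0 at y ∈ {10}; common: ∅.
Collecting: common zeros = ∅, so the count is 0.
Comparison with the Bézout bound: 0 ≤ 1 = deg(f)·deg(g), as expected for curves with no common component (the affine F_11-count falls short of the bound because intersections may lie at infinity, over extension fields, or carry multiplicity).


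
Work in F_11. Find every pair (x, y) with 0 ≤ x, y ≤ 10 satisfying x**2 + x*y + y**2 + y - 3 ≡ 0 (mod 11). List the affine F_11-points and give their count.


Affine F_11-points: {(1, 4), (1, 5), (2, 2), (2, 6), (3, 1), (3, 6), (5, 0), (5, 5), (6, 0), (6, 4), (7, 1), (7, 2)}; count = 12.

For each of the 121 pairs (x, y) ∈ F_11², evaluate f(x, y) mod 11. Record the zeros.
  x = 0: [0↦8, 1↦10, 2↦3, 3↦9, 4↦6, 5↦5, 6↦6, 7↦9, 8↦3, 9↦10, 10↦8]  zeros at y ∈ ∅
  x = 1: [0↦9, 1↦1, 2↦6, 3↦2, 4↦0, 5↦0, 6↦2, 7↦6, 8↦1, 9↦9, 10↦8]  zeros at y ∈ {4, 5}
  x = 2: [0↦1, 1↦5, 2↦0, 3↦8, 4↦7, 5↦8, 6↦0, 7↦5, 8↦1, 9↦10, 10↦10]  zeros at y ∈ {2, 6}
  x = 3: [0↦6, 1↦0, 2↦7, 3↦5, 4↦5, 5↦7, 6↦0, 7↦6, 8↦3, 9↦2, 10↦3]  zeros at y ∈ {1, 6}
  x = 4: [0↦2, 1↦8, 2↦5, 3↦4, 4↦5, 5↦8, 6↦2, 7↦9, 8↦7, 9↦7, 10↦9]  zeros at y ∈ ∅
  x = 5: [0↦0, 1↦7, 2↦5, 3↦5, 4↦7, 5↦0, 6↦6, 7↦3, 8↦2, 9↦3, 10↦6]  zeros at y ∈ {0, 5}
  x = 6: [0↦0, 1↦8, 2↦7, 3↦8, 4↦0, 5↦5, 6↦1, 7↦10, 8↦10, 9↦1, 10↦5]  zeros at y ∈ {0, 4}
  x = 7: [0↦2, 1↦0, 2↦0, 3↦2, 4↦6, 5↦1, 6↦9, 7↦8, 8↦9, 9↦1, 10↦6]  zeros at y ∈ {1, 2}
  x = 8: [0↦6, 1↦5, 2↦6, 3↦9, 4↦3, 5↦10, 6↦8, 7↦8, 8↦10, 9↦3, 10↦9]  zeros at y ∈ ∅
  x = 9: [0↦1, 1↦1, 2↦3, 3↦7, 4↦2, 5↦10, 6↦9, 7↦10, 8↦2, 9↦7, 10↦3]  zeros at y ∈ ∅
  x = 10: [0↦9, 1↦10, 2↦2, 3↦7, 4↦3, 5↦1, 6↦1, 7↦3, 8↦7, 9↦2, 10↦10]  zeros at y ∈ ∅
Collecting zeros: affine points = {(1, 4), (1, 5), (2, 2), (2, 6), (3, 1), (3, 6), (5, 0), (5, 5), (6, 0), (6, 4), (7, 1), (7, 2)}.
Total count |C(F_11)_aff| = 12.
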